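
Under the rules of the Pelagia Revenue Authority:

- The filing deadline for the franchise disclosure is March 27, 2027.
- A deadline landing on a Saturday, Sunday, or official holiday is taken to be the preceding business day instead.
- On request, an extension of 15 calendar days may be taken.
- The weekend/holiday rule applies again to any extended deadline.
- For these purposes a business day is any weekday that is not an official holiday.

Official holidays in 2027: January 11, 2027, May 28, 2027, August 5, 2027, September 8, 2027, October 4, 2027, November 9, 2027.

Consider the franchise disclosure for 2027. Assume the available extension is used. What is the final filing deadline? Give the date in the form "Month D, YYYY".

Start from the fixed due date, March 27, 2027.
Because March 27, 2027 is a Saturday, the deadline becomes March 26, 2027 (Friday).
With the 15-day extension, March 26, 2027 becomes April 10, 2027.
April 10, 2027 is a Saturday, so it moves to the preceding business day, April 9, 2027 (Friday).
Final deadline: April 9, 2027.

April 9, 2027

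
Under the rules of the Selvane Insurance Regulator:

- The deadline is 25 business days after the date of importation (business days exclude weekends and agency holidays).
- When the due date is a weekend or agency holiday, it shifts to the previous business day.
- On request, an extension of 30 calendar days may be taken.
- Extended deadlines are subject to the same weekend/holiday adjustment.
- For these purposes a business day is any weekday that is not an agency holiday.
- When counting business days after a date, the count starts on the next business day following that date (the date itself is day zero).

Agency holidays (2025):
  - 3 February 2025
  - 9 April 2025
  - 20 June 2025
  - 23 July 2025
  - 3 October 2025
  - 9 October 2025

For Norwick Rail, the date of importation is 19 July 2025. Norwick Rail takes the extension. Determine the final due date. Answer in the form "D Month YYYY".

25 business days after 19 July 2025, excluding weekends and holidays, is 25 August 2025.
25 August 2025 is a Monday and not a listed holiday, so it stands.
Add the 30 calendar-day extension to 25 August 2025: 24 September 2025.
24 September 2025 is a Wednesday and not a listed holiday, so it stands.
The final due date is 24 September 2025.

24 September 2025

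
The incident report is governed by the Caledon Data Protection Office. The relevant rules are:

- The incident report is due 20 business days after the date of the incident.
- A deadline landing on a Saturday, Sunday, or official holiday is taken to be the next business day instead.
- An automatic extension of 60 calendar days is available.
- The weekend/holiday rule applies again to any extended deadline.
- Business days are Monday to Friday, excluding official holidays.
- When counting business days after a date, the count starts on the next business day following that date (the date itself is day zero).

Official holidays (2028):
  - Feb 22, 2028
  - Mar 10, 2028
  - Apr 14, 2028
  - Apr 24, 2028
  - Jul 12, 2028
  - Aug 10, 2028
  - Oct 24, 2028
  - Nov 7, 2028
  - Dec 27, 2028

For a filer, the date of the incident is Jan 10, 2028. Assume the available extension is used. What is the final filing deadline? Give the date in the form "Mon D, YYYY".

Apr 7, 2028

20 business days after Jan 10, 2028, excluding weekends and holidays, is Feb 7, 2028.
Since Feb 7, 2028 is a Monday and not a holiday, the date is unchanged.
The 60-calendar-day extension moves the deadline from Feb 7, 2028 to Apr 7, 2028.
Apr 7, 2028 is a Friday and not a listed holiday, so it stands.
Deadline: Apr 7, 2028.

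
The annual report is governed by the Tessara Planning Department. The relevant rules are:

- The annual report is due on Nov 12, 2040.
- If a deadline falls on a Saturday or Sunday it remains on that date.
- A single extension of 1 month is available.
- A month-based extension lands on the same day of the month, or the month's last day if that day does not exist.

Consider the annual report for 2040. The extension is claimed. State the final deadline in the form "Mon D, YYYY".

Dec 12, 2040

The statutory due date is Nov 12, 2040.
No adjustment is made for weekends or holidays, so Nov 12, 2040 stands.
Applying the 1 month extension: 1 month after Nov 12, 2040 is Dec 12, 2040.
Dec 12, 2040 is a Wednesday; no weekend or holiday adjustment applies.
The final due date is Dec 12, 2040.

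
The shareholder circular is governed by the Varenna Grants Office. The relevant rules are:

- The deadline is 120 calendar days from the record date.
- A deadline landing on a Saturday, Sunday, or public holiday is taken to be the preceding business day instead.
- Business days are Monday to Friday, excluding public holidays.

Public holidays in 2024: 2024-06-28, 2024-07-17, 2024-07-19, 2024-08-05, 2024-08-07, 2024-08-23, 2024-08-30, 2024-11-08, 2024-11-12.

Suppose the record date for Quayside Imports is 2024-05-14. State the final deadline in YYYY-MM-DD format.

120 calendar days after 2024-05-14 is 2024-09-11.
2024-09-11 falls on a Wednesday, which is a business day, so no adjustment is needed.
The final due date is 2024-09-11.

2024-09-11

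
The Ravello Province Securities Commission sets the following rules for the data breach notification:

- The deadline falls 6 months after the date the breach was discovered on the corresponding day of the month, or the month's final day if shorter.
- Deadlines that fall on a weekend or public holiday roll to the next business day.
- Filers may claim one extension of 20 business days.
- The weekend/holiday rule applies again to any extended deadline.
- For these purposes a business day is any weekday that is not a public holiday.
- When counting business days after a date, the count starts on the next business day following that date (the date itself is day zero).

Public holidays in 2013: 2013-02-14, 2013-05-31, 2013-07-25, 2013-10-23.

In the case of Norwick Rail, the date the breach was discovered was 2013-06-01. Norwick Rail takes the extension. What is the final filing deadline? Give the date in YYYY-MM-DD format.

6 months from 2013-06-01 is 2013-12-01.
2013-12-01 falls on a Sunday. Rolling to the next business day gives 2013-12-02, a Monday.
The 20-business-day extension runs from 2013-12-02 to 2013-12-30.
2013-12-30 falls on a Monday, which is a business day, so no adjustment is needed.
Final deadline: 2013-12-30.

2013-12-30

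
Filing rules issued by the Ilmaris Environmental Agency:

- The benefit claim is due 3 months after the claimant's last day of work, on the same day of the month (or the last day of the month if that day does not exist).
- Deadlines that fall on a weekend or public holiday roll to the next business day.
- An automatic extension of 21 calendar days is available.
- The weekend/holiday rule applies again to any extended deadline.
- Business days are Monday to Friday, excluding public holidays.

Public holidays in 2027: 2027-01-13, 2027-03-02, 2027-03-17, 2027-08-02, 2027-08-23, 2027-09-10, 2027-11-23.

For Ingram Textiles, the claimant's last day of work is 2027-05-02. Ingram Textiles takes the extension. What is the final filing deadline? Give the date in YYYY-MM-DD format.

2027-08-24

3 months from 2027-05-02 is 2027-08-02.
Because 2027-08-02 is a listed holiday, the deadline becomes 2027-08-03 (Tuesday).
Add the 21 calendar-day extension to 2027-08-03: 2027-08-24.
2027-08-24 falls on a Tuesday, which is a business day, so no adjustment is needed.
The final due date is 2027-08-24.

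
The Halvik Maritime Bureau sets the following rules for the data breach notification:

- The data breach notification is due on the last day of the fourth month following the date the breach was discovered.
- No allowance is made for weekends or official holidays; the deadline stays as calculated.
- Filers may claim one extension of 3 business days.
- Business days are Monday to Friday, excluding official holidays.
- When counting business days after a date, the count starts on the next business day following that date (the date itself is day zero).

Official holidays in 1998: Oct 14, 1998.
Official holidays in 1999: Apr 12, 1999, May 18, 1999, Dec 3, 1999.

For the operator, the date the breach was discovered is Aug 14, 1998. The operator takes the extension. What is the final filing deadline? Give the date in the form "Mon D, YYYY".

Jan 5, 1999

4 months after Aug 14, 1998 falls in December 1998; the last day of that month is Dec 31, 1998.
Dec 31, 1998 is a Thursday; no weekend or holiday adjustment applies.
The 3-business-day extension runs from Dec 31, 1998 to Jan 5, 1999.
No adjustment is made for weekends or holidays, so Jan 5, 1999 stands.
The final due date is Jan 5, 1999.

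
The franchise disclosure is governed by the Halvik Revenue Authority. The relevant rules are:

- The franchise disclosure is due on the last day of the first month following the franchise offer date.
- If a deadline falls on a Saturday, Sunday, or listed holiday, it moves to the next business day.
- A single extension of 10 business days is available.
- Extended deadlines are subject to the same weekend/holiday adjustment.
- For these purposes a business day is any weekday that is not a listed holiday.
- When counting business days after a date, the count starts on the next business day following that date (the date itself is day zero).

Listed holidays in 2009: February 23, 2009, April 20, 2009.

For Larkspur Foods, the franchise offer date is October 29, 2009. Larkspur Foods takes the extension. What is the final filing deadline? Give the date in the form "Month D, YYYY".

The first month after October 29, 2009 is November 2009, whose last day is November 30, 2009.
November 30, 2009 is a Monday and not a listed holiday, so it stands.
Applying the 10-business-day extension: 10 business days after November 30, 2009 is December 14, 2009.
December 14, 2009 is a Monday and not a listed holiday, so it stands.
The final due date is December 14, 2009.

December 14, 2009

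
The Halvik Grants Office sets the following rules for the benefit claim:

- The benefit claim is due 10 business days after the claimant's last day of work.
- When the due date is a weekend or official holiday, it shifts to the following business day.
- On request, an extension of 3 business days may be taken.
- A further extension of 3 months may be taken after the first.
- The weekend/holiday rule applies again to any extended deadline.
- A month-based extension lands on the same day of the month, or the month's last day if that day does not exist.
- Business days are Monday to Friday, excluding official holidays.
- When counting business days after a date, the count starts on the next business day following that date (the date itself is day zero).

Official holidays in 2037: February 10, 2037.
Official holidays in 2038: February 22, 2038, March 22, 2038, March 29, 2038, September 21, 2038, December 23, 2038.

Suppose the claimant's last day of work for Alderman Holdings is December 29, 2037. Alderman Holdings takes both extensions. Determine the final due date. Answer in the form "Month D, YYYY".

10 business days after December 29, 2037, excluding weekends and holidays, is January 12, 2038.
January 12, 2038 (Tuesday) is already a business day.
Applying the 3-business-day extension: 3 business days after January 12, 2038 is January 15, 2038.
January 15, 2038 is a Friday and not a listed holiday, so it stands.
The 3 months extension carries January 15, 2038 to April 15, 2038.
Since April 15, 2038 is a Thursday and not a holiday, the date is unchanged.
Final deadline: April 15, 2038.

April 15, 2038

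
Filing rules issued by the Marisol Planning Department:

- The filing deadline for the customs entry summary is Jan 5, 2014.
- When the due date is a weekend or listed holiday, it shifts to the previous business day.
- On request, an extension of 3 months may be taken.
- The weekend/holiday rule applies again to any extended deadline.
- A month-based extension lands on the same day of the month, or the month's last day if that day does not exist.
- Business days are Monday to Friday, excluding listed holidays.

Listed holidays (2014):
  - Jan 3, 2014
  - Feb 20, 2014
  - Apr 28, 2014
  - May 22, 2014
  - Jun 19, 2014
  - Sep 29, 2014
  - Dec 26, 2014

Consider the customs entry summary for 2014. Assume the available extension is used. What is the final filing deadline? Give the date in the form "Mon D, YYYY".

Apr 2, 2014

Start from the fixed due date, Jan 5, 2014.
Because Jan 5, 2014 is a Sunday, the deadline becomes Jan 2, 2014 (Thursday).
The 3 months extension carries Jan 2, 2014 to Apr 2, 2014.
Apr 2, 2014 is a Wednesday and not a listed holiday, so it stands.
So the filing is due Apr 2, 2014.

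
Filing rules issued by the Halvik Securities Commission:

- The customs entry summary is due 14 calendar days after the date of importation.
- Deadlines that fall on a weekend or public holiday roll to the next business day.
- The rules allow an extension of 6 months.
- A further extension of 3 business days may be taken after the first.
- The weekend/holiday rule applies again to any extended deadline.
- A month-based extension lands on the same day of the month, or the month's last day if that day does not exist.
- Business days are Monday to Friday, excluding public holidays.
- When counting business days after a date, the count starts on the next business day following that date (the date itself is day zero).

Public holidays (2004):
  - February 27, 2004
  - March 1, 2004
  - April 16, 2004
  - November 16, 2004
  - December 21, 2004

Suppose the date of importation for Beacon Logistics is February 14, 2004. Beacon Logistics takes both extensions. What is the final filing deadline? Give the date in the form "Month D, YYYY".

September 7, 2004

14 calendar days after February 14, 2004 is February 28, 2004.
Because February 28, 2004 is a Saturday, the deadline becomes March 2, 2004 (Tuesday).
Add 6 months to March 2, 2004: September 2, 2004.
September 2, 2004 is a Thursday and not a listed holiday, so it stands.
The 3-business-day extension runs from September 2, 2004 to September 7, 2004.
Since September 7, 2004 is a Tuesday and not a holiday, the date is unchanged.
The final due date is September 7, 2004.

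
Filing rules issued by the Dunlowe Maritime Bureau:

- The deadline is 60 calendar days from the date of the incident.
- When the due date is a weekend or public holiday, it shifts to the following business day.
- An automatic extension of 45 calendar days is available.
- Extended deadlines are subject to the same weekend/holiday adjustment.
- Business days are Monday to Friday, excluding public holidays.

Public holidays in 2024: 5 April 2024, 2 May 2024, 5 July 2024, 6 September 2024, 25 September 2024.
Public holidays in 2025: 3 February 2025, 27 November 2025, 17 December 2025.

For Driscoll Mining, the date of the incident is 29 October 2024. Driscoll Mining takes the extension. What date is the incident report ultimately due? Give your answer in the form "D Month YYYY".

13 February 2025

From 29 October 2024, 60 calendar days later is 28 December 2024.
28 December 2024 falls on a Saturday. Rolling to the next business day gives 30 December 2024, a Monday.
The 45-calendar-day extension moves the deadline from 30 December 2024 to 13 February 2025.
13 February 2025 is a Thursday and not a listed holiday, so it stands.
So the filing is due 13 February 2025.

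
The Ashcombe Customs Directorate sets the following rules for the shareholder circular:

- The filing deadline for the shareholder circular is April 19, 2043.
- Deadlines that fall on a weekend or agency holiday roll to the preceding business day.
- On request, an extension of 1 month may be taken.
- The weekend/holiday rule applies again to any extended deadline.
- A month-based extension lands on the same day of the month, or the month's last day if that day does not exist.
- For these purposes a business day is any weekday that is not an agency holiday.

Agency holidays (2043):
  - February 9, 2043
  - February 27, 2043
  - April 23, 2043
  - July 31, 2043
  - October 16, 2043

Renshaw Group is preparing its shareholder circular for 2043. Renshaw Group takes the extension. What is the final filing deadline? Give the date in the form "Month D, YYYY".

May 15, 2043

The stated deadline is April 19, 2043.
April 19, 2043 falls on a Sunday. Rolling to the preceding business day gives April 17, 2043, a Friday.
Add 1 month to April 17, 2043: May 17, 2043.
May 17, 2043 is a Sunday, so it moves to the preceding business day, May 15, 2043 (Friday).
The final due date is May 15, 2043.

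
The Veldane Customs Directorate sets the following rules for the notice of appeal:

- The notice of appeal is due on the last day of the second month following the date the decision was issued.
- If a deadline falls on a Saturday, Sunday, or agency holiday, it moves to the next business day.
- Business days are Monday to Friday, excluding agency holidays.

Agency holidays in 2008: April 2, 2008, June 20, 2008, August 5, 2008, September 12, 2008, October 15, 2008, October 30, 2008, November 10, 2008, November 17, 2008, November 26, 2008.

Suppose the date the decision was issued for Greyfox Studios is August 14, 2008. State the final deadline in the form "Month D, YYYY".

2 months after August 14, 2008 is October 2008; that month ends on October 31, 2008.
Since October 31, 2008 is a Friday and not a holiday, the date is unchanged.
The final due date is October 31, 2008.

October 31, 2008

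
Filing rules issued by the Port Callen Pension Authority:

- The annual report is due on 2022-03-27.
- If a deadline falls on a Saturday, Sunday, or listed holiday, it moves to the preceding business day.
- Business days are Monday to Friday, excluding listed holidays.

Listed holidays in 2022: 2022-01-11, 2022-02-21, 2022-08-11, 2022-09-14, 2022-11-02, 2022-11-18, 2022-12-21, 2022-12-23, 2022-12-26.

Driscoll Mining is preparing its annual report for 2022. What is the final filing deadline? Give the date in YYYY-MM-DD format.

The statutory due date is 2022-03-27.
2022-03-27 falls on a Sunday. Rolling to the preceding business day gives 2022-03-25, a Friday.
Final deadline: 2022-03-25.

2022-03-25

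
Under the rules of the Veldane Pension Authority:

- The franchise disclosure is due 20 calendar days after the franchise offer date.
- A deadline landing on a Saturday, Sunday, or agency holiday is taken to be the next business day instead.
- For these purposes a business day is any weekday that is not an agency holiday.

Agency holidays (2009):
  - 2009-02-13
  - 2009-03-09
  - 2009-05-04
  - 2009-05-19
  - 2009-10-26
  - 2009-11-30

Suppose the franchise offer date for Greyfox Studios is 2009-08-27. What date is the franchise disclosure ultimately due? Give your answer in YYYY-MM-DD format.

2009-09-16

Adding 20 calendar days to 2009-08-27 gives 2009-09-16.
Since 2009-09-16 is a Wednesday and not a holiday, the date is unchanged.
So the filing is due 2009-09-16.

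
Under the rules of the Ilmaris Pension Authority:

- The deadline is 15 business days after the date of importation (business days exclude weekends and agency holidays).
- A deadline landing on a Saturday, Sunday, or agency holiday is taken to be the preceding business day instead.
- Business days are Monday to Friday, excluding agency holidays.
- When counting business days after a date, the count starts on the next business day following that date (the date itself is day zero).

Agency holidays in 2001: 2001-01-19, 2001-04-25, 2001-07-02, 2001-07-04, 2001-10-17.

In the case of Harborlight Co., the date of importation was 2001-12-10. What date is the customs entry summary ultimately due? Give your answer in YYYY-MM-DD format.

2001-12-31

Counting 15 business days after 2001-12-10 (skipping weekends and listed holidays) reaches 2001-12-31.
2001-12-31 is a Monday and not a listed holiday, so it stands.
So the filing is due 2001-12-31.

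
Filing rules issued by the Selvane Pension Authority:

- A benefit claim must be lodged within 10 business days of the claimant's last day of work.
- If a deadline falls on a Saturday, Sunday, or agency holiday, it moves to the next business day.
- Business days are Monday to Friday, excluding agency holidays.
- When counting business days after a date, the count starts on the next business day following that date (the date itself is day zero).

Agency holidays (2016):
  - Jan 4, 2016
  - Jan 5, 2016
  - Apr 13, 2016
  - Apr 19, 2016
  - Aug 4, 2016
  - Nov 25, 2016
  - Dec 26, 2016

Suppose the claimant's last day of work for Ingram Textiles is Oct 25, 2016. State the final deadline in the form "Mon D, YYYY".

10 business days after Oct 25, 2016, excluding weekends and holidays, is Nov 8, 2016.
Nov 8, 2016 (Tuesday) is already a business day.
Deadline: Nov 8, 2016.

Nov 8, 2016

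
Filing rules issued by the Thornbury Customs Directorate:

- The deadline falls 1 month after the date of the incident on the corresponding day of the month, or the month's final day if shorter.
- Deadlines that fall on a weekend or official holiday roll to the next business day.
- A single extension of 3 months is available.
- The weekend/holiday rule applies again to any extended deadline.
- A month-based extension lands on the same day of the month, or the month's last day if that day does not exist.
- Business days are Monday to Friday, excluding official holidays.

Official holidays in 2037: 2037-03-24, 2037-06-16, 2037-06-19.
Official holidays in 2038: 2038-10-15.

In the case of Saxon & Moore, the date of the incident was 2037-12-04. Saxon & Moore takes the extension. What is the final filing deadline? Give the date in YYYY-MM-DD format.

Moving 1 month forward from 2037-12-04 on the corresponding day gives 2038-01-04.
2038-01-04 falls on a Monday, which is a business day, so no adjustment is needed.
Applying the 3 months extension: 3 months after 2038-01-04 is 2038-04-04.
2038-04-04 is a Sunday, so it moves to the next business day, 2038-04-05 (Monday).
So the filing is due 2038-04-05.

2038-04-05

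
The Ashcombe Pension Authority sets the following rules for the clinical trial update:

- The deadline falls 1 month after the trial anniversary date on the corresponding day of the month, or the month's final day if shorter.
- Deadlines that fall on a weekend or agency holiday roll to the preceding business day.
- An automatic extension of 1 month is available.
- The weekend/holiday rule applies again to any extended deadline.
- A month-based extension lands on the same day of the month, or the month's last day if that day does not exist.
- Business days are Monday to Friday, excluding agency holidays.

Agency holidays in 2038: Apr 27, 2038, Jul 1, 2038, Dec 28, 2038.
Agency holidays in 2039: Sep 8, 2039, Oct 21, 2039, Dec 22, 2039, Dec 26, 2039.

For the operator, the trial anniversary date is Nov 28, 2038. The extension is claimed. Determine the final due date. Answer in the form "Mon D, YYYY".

Jan 27, 2039

1 month after Nov 28, 2038, on the same day of the month, is Dec 28, 2038.
Because Dec 28, 2038 is a listed holiday, the deadline becomes Dec 27, 2038 (Monday).
Add 1 month to Dec 27, 2038: Jan 27, 2039.
Jan 27, 2039 (Thursday) is already a business day.
Final deadline: Jan 27, 2039.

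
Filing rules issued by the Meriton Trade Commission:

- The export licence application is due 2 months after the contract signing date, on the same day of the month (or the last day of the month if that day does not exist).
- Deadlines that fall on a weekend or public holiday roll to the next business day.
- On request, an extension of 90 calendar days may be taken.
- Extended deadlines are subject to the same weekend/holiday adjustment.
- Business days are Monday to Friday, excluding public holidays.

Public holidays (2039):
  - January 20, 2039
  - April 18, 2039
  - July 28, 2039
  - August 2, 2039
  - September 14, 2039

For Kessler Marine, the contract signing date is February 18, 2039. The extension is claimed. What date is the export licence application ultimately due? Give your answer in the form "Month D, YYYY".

July 18, 2039

2 months after February 18, 2039, on the same day of the month, is April 18, 2039.
April 18, 2039 is a listed holiday; the next business day is April 19, 2039 (Tuesday).
Applying the 90-calendar-day extension: April 19, 2039 + 90 days = July 18, 2039.
Since July 18, 2039 is a Monday and not a holiday, the date is unchanged.
Deadline: July 18, 2039.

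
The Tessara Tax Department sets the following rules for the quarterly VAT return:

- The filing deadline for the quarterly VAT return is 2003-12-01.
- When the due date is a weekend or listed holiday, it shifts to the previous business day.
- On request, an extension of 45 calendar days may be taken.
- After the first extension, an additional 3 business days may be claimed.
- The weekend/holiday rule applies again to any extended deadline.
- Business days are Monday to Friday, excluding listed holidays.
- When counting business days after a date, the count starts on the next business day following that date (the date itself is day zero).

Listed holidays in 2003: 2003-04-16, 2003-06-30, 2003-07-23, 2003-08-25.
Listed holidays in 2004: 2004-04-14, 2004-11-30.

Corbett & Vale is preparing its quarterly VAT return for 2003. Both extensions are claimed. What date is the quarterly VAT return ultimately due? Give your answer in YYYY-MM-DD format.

The statutory due date is 2003-12-01.
2003-12-01 (Monday) is already a business day.
The 45-calendar-day extension moves the deadline from 2003-12-01 to 2004-01-15.
Since 2004-01-15 is a Thursday and not a holiday, the date is unchanged.
Applying the 3-business-day extension: 3 business days after 2004-01-15 is 2004-01-20.
Since 2004-01-20 is a Tuesday and not a holiday, the date is unchanged.
The final due date is 2004-01-20.

2004-01-20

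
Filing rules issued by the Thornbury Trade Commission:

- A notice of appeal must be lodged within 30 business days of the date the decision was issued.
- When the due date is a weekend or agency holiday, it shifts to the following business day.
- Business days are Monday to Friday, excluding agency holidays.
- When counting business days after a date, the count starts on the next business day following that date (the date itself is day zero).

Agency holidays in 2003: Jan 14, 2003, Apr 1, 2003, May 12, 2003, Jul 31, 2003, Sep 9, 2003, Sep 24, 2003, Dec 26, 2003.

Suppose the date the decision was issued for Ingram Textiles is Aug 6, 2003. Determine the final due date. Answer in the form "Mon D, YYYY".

Sep 18, 2003

30 business days after Aug 6, 2003, excluding weekends and holidays, is Sep 18, 2003.
Sep 18, 2003 falls on a Thursday, which is a business day, so no adjustment is needed.
The final due date is Sep 18, 2003.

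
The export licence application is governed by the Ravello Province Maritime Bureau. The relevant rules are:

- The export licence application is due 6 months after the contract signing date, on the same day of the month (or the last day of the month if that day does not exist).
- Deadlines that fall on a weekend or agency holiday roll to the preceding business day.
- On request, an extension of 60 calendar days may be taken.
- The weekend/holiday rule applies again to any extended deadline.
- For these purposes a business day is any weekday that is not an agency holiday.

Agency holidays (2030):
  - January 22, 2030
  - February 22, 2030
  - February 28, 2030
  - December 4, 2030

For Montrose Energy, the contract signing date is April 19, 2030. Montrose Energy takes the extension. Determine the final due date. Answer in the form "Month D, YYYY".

6 months after April 19, 2030, on the same day of the month, is October 19, 2030.
October 19, 2030 is a Saturday, so it moves to the preceding business day, October 18, 2030 (Friday).
The 60-calendar-day extension moves the deadline from October 18, 2030 to December 17, 2030.
December 17, 2030 falls on a Tuesday, which is a business day, so no adjustment is needed.
Final deadline: December 17, 2030.

December 17, 2030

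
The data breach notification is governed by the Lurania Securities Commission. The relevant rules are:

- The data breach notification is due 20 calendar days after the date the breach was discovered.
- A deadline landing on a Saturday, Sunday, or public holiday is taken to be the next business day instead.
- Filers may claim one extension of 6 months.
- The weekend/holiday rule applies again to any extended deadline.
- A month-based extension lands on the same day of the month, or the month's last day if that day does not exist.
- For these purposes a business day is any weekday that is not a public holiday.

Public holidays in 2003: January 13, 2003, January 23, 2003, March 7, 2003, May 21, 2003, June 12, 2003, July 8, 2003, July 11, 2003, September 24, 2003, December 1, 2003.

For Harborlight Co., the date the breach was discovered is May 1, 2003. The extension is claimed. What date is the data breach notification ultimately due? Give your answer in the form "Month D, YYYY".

November 24, 2003

20 calendar days after May 1, 2003 is May 21, 2003.
Because May 21, 2003 is a listed holiday, the deadline becomes May 22, 2003 (Thursday).
The 6 months extension carries May 22, 2003 to November 22, 2003.
November 22, 2003 is a Saturday, so it moves to the next business day, November 24, 2003 (Monday).
Final deadline: November 24, 2003.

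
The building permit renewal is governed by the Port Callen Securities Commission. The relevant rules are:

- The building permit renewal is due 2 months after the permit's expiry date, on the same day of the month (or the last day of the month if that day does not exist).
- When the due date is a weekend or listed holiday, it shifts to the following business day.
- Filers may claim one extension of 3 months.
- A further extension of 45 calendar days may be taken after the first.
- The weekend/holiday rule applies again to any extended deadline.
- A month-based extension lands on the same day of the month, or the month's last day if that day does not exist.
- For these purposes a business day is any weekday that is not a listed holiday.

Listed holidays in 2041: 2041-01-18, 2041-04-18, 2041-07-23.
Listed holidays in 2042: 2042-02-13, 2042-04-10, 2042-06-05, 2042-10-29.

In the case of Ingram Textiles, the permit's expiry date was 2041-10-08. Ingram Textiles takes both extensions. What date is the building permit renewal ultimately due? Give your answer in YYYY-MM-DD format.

2042-04-24

2 months after 2041-10-08, on the same day of the month, is 2041-12-08.
2041-12-08 falls on a Sunday. Rolling to the next business day gives 2041-12-09, a Monday.
The 3 months extension carries 2041-12-09 to 2042-03-09.
2042-03-09 is a Sunday, so it moves to the next business day, 2042-03-10 (Monday).
Add the 45 calendar-day extension to 2042-03-10: 2042-04-24.
2042-04-24 falls on a Thursday, which is a business day, so no adjustment is needed.
The final due date is 2042-04-24.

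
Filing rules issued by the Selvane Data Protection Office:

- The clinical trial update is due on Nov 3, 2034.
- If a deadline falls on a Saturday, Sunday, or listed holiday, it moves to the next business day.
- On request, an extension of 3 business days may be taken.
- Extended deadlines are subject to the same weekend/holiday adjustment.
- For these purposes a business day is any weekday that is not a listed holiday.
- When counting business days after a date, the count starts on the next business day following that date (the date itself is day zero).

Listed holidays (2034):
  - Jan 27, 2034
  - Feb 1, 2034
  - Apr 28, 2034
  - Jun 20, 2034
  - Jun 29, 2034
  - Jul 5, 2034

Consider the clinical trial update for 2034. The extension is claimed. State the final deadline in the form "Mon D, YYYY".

Nov 8, 2034

Start from the fixed due date, Nov 3, 2034.
Nov 3, 2034 is a Friday and not a listed holiday, so it stands.
Applying the 3-business-day extension: 3 business days after Nov 3, 2034 is Nov 8, 2034.
Since Nov 8, 2034 is a Wednesday and not a holiday, the date is unchanged.
So the filing is due Nov 8, 2034.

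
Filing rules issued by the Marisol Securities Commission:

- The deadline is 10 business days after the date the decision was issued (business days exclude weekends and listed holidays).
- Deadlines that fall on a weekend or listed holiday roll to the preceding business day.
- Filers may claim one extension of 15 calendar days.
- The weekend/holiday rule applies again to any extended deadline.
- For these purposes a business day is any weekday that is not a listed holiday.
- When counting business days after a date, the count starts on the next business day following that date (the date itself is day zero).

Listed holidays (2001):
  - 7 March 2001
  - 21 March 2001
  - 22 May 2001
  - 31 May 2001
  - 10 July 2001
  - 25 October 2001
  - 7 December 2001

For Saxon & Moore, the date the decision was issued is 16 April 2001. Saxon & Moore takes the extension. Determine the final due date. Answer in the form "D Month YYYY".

15 May 2001

Counting 10 business days after 16 April 2001 (skipping weekends and listed holidays) reaches 30 April 2001.
30 April 2001 falls on a Monday, which is a business day, so no adjustment is needed.
With the 15-day extension, 30 April 2001 becomes 15 May 2001.
15 May 2001 falls on a Tuesday, which is a business day, so no adjustment is needed.
The final due date is 15 May 2001.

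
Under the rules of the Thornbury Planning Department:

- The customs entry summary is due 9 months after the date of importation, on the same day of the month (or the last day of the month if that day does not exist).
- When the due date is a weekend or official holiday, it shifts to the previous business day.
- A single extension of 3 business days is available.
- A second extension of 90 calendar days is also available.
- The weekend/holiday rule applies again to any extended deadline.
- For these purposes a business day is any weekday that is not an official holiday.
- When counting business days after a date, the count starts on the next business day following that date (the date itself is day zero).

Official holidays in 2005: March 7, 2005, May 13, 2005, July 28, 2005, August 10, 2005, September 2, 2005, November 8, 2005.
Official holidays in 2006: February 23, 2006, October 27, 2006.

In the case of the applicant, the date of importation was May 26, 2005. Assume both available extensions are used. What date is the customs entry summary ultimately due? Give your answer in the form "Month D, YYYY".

May 30, 2006

9 months after May 26, 2005, on the same day of the month, is February 26, 2006.
Because February 26, 2006 is a Sunday, the deadline becomes February 24, 2006 (Friday).
Counting 3 further business days from February 24, 2006 reaches March 1, 2006.
March 1, 2006 falls on a Wednesday, which is a business day, so no adjustment is needed.
Applying the 90-calendar-day extension: March 1, 2006 + 90 days = May 30, 2006.
May 30, 2006 (Tuesday) is already a business day.
The final due date is May 30, 2006.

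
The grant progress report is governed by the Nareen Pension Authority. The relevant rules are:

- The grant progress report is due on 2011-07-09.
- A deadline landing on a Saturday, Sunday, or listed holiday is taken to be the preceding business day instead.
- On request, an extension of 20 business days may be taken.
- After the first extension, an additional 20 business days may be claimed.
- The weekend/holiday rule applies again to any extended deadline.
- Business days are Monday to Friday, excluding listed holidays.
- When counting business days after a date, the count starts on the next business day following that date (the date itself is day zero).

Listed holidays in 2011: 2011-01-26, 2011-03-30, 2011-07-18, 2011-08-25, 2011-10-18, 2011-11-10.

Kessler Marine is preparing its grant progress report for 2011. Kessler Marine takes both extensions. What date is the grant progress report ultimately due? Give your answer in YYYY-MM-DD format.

2011-09-06

The statutory due date is 2011-07-09.
2011-07-09 is a Saturday, so it moves to the preceding business day, 2011-07-08 (Friday).
Applying the 20-business-day extension: 20 business days after 2011-07-08 is 2011-08-08.
Since 2011-08-08 is a Monday and not a holiday, the date is unchanged.
Applying the 20-business-day extension: 20 business days after 2011-08-08 is 2011-09-06.
Since 2011-09-06 is a Tuesday and not a holiday, the date is unchanged.
The final due date is 2011-09-06.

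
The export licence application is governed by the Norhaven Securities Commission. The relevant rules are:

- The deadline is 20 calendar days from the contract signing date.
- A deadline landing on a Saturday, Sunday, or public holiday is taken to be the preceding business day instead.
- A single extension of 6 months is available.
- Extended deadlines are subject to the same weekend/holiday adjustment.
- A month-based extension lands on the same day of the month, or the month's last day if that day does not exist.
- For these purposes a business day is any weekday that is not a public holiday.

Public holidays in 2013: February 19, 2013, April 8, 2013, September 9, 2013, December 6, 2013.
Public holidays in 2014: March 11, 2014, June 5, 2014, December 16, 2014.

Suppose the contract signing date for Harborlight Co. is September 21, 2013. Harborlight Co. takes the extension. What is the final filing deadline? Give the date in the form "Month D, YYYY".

Adding 20 calendar days to September 21, 2013 gives October 11, 2013.
October 11, 2013 is a Friday and not a listed holiday, so it stands.
The 6 months extension carries October 11, 2013 to April 11, 2014.
April 11, 2014 is a Friday and not a listed holiday, so it stands.
Deadline: April 11, 2014.

April 11, 2014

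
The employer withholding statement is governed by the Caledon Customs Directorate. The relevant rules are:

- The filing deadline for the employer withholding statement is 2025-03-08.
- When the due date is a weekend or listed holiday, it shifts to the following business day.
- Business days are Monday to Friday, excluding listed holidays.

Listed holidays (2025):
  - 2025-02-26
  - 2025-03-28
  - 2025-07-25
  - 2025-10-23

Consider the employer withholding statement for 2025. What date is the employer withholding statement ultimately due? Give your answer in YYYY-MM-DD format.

The stated deadline is 2025-03-08.
2025-03-08 falls on a Saturday. Rolling to the next business day gives 2025-03-10, a Monday.
Deadline: 2025-03-10.

2025-03-10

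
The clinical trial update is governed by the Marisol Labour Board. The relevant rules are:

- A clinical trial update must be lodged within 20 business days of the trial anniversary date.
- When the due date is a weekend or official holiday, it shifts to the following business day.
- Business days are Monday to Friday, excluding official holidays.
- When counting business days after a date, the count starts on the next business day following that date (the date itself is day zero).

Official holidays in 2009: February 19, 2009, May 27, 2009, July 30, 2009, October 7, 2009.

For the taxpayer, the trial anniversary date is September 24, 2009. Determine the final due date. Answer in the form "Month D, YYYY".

Starting the day after September 24, 2009 and counting 20 business days lands on October 23, 2009.
Since October 23, 2009 is a Friday and not a holiday, the date is unchanged.
Deadline: October 23, 2009.

October 23, 2009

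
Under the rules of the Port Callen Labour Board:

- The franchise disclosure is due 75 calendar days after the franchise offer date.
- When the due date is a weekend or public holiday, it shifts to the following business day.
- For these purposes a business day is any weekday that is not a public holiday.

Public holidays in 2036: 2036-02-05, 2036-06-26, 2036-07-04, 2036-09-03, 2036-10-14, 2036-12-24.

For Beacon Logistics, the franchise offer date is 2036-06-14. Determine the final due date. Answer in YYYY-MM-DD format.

Trigger date 2036-06-14 + 75 calendar days = 2036-08-28.
2036-08-28 is a Thursday and not a listed holiday, so it stands.
Deadline: 2036-08-28.

2036-08-28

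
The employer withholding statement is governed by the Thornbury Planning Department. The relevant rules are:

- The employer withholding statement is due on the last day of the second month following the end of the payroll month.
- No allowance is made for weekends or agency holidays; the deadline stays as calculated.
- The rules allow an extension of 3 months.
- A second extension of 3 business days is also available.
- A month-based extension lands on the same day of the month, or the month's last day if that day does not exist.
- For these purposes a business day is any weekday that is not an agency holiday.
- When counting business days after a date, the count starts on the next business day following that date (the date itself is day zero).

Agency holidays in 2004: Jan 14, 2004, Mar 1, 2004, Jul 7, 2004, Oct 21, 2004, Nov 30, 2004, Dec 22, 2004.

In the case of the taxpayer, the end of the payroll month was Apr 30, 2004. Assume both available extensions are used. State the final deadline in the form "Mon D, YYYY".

Oct 5, 2004

The second month after Apr 30, 2004 is June 2004, whose last day is Jun 30, 2004.
Jun 30, 2004 is a Wednesday; no weekend or holiday adjustment applies.
Add 3 months to Jun 30, 2004: Sep 30, 2004.
Sep 30, 2004 falls on a Thursday. The rules make no weekend/holiday allowance, so it remains Sep 30, 2004.
The 3-business-day extension runs from Sep 30, 2004 to Oct 5, 2004.
No adjustment is made for weekends or holidays, so Oct 5, 2004 stands.
So the filing is due Oct 5, 2004.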